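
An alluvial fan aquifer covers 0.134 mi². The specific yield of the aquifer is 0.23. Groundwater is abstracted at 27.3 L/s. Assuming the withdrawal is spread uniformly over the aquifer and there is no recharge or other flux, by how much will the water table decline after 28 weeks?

A = 0.134 mi² = 3.471 × 10^5 m²
Q = 27.3 L/s = 2359 m³/d
t = 28 weeks = 196 d
ΔV = Q × t = 2359 m³/d × 196 d = 4.623 × 10^5 m³
Δh = ΔV / (Sy × A) = 4.623 × 10^5 / (0.23 × 3.471 × 10^5) = 5.792 m

Δh ≈ 5.79 m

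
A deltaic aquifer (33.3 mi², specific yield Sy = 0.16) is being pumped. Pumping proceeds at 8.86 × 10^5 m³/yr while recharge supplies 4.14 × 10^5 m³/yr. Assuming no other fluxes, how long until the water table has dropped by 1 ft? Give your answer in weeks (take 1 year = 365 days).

t ≈ 465 weeks

A = 33.3 mi² = 8.625 × 10^7 m²
Δh = 1 ft = 0.3048 m
ΔV = Sy × A × Δh = 0.16 × 8.625 × 10^7 × 0.3048 = 4.206 × 10^6 m³
Net withdrawal = 8.86 × 10^5 − 4.14 × 10^5 = 4.72 × 10^5 m³/yr = 1293 m³/d
t = ΔV / Q = 4.206 × 10^6 m³ / 1293 m³/d = 3253 d
t = 3253 d ≈ 464.7 weeks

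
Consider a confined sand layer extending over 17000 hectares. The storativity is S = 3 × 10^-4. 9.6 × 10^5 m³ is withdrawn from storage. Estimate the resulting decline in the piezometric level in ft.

A = 17000 hectares = 1.7 × 10^8 m²
Δh = ΔV / (S × A) = 9.6 × 10^5 m³ / (3 × 10^-4 × 1.7 × 10^8 m²) = 18.82 m
Δh = 18.82 m = 61.76 ft

Δh ≈ 61.8 ft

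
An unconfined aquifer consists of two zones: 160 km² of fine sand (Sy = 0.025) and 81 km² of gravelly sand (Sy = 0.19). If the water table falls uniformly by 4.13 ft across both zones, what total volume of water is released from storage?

A₁ = 160 km² = 1.6 × 10^8 m²; A₂ = 81 km² = 8.1 × 10^7 m²
Δh = 4.13 ft = 1.259 m
ΔV₁ = 0.025 × 1.6 × 10^8 × 1.259 = 5.035 × 10^6 m³
ΔV₂ = 0.19 × 8.1 × 10^7 × 1.259 = 1.937 × 10^7 m³
ΔV = ΔV₁ + ΔV₂ = 2.441 × 10^7 m³

ΔV ≈ 2.44 × 10^7 m³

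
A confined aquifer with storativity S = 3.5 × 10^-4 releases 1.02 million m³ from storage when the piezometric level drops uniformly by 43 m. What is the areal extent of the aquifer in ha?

ΔV = 1.02 million m³ = 1.02 × 10^6 m³
A = ΔV / (S × Δh) = 1.02 × 10^6 / (3.5 × 10^-4 × 43) = 6.777 × 10^7 m²
A = 6.777 × 10^7 m² = 6777 ha

A ≈ 6780 ha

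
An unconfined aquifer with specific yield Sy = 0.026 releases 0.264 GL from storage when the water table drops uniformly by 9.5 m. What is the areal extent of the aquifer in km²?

A ≈ 1.07 km²

ΔV = 0.264 GL = 2.64 × 10^5 m³
A = ΔV / (Sy × Δh) = 2.64 × 10^5 / (0.026 × 9.5) = 1.069 × 10^6 m²
A = 1.069 × 10^6 m² = 1.069 km²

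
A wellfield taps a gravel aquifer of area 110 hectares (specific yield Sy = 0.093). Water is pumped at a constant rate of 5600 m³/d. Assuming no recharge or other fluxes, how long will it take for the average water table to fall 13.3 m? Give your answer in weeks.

A = 110 hectares = 1.1 × 10^6 m²
ΔV = Sy × A × Δh = 0.093 × 1.1 × 10^6 × 13.3 = 1.361 × 10^6 m³
t = ΔV / Q = 1.361 × 10^6 m³ / 5600 m³/d = 243 d
t = 243 d ≈ 34.71 weeks

t ≈ 34.7 weeks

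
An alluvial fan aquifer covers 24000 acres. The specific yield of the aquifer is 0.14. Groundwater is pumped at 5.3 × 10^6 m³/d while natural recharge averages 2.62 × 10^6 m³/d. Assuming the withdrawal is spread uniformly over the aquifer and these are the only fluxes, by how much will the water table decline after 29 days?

A = 24000 acres = 9.712 × 10^7 m²
Net abstraction = 5.3 × 10^6 − 2.62 × 10^6 = 2.68 × 10^6 m³/d
ΔV = Q × t = 2.68 × 10^6 m³/d × 29 d = 7.772 × 10^7 m³
Δh = ΔV / (Sy × A) = 7.772 × 10^7 / (0.14 × 9.712 × 10^7) = 5.716 m

Δh ≈ 5.72 m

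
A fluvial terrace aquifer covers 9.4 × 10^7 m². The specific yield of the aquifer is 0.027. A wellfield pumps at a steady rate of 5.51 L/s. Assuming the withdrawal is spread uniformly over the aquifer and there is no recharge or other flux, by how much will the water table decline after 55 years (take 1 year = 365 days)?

Q = 5.51 L/s = 476.1 m³/d
t = 55 years = 20080 d
ΔV = Q × t = 476.1 m³/d × 20080 d = 9.557 × 10^6 m³
Δh = ΔV / (Sy × A) = 9.557 × 10^6 / (0.027 × 9.4 × 10^7) = 3.766 m

Δh ≈ 3.77 m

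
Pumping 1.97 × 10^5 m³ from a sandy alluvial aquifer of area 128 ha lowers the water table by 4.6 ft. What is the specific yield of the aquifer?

Sy ≈ 0.11

A = 128 ha = 1.28 × 10^6 m²
Δh = 4.6 ft = 1.402 m
Sy = ΔV / (A × Δh) = 1.97 × 10^5 m³ / (1.28 × 10^6 m² × 1.402 m) = 0.1098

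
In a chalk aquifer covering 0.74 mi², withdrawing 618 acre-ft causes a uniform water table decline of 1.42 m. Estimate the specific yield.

A = 0.74 mi² = 1.917 × 10^6 m²
ΔV = 618 acre-ft = 7.623 × 10^5 m³
Sy = ΔV / (A × Δh) = 7.623 × 10^5 m³ / (1.917 × 10^6 m² × 1.42 m) = 0.2801

Sy ≈ 0.28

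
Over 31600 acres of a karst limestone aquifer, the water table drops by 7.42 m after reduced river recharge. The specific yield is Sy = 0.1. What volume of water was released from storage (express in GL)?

ΔV ≈ 94.9 GL

A = 31600 acres = 1.279 × 10^8 m²
ΔV = Sy × A × Δh = 0.1 × 1.279 × 10^8 m² × 7.42 m = 9.489 × 10^7 m³
ΔV = 9.489 × 10^7 m³ = 94.89 GL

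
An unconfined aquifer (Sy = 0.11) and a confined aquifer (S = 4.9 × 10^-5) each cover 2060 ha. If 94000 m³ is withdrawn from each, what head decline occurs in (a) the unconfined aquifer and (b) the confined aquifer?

A = 2060 ha = 2.06 × 10^7 m²
Unconfined: Δh_u = ΔV/(Sy·A) = 94000/(0.11 × 2.06 × 10^7) = 0.04148 m
Confined: Δh_c = ΔV/(S·A) = 94000/(4.9 × 10^-5 × 2.06 × 10^7) = 93.12 m

Δh_u ≈ 0.0415 m; Δh_c ≈ 93.1 m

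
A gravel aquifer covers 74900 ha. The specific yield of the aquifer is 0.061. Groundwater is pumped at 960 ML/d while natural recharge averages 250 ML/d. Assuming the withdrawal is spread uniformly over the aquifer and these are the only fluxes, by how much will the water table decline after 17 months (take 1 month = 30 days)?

A = 74900 ha = 7.49 × 10^8 m²
Net abstraction = 960 − 250 = 710 ML/d
Q_net = 710 ML/d = 7.1 × 10^5 m³/d
t = 17 months = 510 d
ΔV = Q × t = 7.1 × 10^5 m³/d × 510 d = 3.621 × 10^8 m³
Δh = ΔV / (Sy × A) = 3.621 × 10^8 / (0.061 × 7.49 × 10^8) = 7.925 m

Δh ≈ 7.93 m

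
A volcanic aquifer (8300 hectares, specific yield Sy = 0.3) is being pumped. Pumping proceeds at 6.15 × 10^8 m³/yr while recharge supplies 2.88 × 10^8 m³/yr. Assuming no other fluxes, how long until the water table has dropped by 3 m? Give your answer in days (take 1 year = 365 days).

t ≈ 83.4 days

A = 8300 hectares = 8.3 × 10^7 m²
ΔV = Sy × A × Δh = 0.3 × 8.3 × 10^7 × 3 = 7.47 × 10^7 m³
Net withdrawal = 6.15 × 10^8 − 2.88 × 10^8 = 3.27 × 10^8 m³/yr = 8.959 × 10^5 m³/d
t = ΔV / Q = 7.47 × 10^7 m³ / 8.959 × 10^5 m³/d = 83.38 d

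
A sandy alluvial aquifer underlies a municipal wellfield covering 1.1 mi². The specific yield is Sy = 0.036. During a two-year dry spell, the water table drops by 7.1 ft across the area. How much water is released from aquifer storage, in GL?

A = 1.1 mi² = 2.849 × 10^6 m²
Δh = 7.1 ft = 2.164 m
ΔV = Sy × A × Δh = 0.036 × 2.849 × 10^6 m² × 2.164 m = 2.22 × 10^5 m³
ΔV = 2.22 × 10^5 m³ = 0.222 GL

ΔV ≈ 0.222 GL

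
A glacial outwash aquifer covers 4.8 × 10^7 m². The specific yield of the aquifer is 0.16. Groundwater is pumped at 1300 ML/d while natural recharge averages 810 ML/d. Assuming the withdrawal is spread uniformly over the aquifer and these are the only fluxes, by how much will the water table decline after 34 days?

Δh ≈ 2.17 m

Net abstraction = 1300 − 810 = 490 ML/d
Q_net = 490 ML/d = 4.9 × 10^5 m³/d
ΔV = Q × t = 4.9 × 10^5 m³/d × 34 d = 1.666 × 10^7 m³
Δh = ΔV / (Sy × A) = 1.666 × 10^7 / (0.16 × 4.8 × 10^7) = 2.169 m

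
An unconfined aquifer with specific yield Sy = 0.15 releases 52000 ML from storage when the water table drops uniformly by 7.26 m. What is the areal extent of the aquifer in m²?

ΔV = 52000 ML = 5.2 × 10^7 m³
A = ΔV / (Sy × Δh) = 5.2 × 10^7 / (0.15 × 7.26) = 4.775 × 10^7 m²

A ≈ 4.78 × 10^7 m²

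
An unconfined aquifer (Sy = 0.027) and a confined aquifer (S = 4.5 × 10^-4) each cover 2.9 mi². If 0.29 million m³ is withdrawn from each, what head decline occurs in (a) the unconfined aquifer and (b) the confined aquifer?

A = 2.9 mi² = 7.511 × 10^6 m²
ΔV = 0.29 million m³ = 2.9 × 10^5 m³
Unconfined: Δh_u = ΔV/(Sy·A) = 2.9 × 10^5/(0.027 × 7.511 × 10^6) = 1.43 m
Confined: Δh_c = ΔV/(S·A) = 2.9 × 10^5/(4.5 × 10^-4 × 7.511 × 10^6) = 85.8 m

Δh_u ≈ 1.43 m; Δh_c ≈ 85.8 m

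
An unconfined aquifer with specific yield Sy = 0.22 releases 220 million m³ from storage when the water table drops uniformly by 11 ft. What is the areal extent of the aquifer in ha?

A ≈ 29800 ha

Δh = 11 ft = 3.353 m
ΔV = 220 million m³ = 2.2 × 10^8 m³
A = ΔV / (Sy × Δh) = 2.2 × 10^8 / (0.22 × 3.353) = 2.983 × 10^8 m²
A = 2.983 × 10^8 m² = 29830 ha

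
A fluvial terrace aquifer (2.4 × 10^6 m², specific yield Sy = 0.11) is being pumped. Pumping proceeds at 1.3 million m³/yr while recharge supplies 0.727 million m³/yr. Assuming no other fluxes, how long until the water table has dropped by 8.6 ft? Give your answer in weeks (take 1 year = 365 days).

t ≈ 63 weeks

Δh = 8.6 ft = 2.621 m
ΔV = Sy × A × Δh = 0.11 × 2.4 × 10^6 × 2.621 = 6.92 × 10^5 m³
Net withdrawal = 1.3 − 0.727 = 0.573 million m³/yr = 1570 m³/d
t = ΔV / Q = 6.92 × 10^5 m³ / 1570 m³/d = 440.8 d
t = 440.8 d ≈ 62.97 weeks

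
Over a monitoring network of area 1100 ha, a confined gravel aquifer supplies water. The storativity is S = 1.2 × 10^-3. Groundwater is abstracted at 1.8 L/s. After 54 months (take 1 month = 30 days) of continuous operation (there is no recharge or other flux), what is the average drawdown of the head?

Δh ≈ 19.1 m

A = 1100 ha = 1.1 × 10^7 m²
Q = 1.8 L/s = 155.5 m³/d
t = 54 months = 1620 d
ΔV = Q × t = 155.5 m³/d × 1620 d = 2.519 × 10^5 m³
Δh = ΔV / (S × A) = 2.519 × 10^5 / (0.0012 × 1.1 × 10^7) = 19.09 m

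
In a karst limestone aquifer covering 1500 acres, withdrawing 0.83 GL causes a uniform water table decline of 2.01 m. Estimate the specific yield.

Sy ≈ 0.068

A = 1500 acres = 6.07 × 10^6 m²
ΔV = 0.83 GL = 8.3 × 10^5 m³
Sy = ΔV / (A × Δh) = 8.3 × 10^5 m³ / (6.07 × 10^6 m² × 2.01 m) = 0.06803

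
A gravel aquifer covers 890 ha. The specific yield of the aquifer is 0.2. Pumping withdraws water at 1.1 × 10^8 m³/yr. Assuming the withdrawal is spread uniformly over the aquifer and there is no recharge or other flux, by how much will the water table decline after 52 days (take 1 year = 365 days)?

A = 890 ha = 8.9 × 10^6 m²
Q = 1.1 × 10^8 m³/yr = 3.014 × 10^5 m³/d
ΔV = Q × t = 3.014 × 10^5 m³/d × 52 d = 1.567 × 10^7 m³
Δh = ΔV / (Sy × A) = 1.567 × 10^7 / (0.2 × 8.9 × 10^6) = 8.804 m

Δh ≈ 8.8 m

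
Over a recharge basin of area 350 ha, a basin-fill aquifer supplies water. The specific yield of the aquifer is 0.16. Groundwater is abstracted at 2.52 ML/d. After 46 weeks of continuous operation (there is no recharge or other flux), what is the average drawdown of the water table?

A = 350 ha = 3.5 × 10^6 m²
Q = 2.52 ML/d = 2520 m³/d
t = 46 weeks = 322 d
ΔV = Q × t = 2520 m³/d × 322 d = 8.114 × 10^5 m³
Δh = ΔV / (Sy × A) = 8.114 × 10^5 / (0.16 × 3.5 × 10^6) = 1.449 m

Δh ≈ 1.45 m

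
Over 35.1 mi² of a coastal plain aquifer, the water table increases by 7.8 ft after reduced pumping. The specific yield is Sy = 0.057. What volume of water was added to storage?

ΔV ≈ 1.23 × 10^7 m³

A = 35.1 mi² = 9.091 × 10^7 m²
Δh = 7.8 ft = 2.377 m
ΔV = Sy × A × Δh = 0.057 × 9.091 × 10^7 m² × 2.377 m = 1.232 × 10^7 m³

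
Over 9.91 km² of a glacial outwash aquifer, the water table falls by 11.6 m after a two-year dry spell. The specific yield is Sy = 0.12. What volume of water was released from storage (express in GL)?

A = 9.91 km² = 9.91 × 10^6 m²
ΔV = Sy × A × Δh = 0.12 × 9.91 × 10^6 m² × 11.6 m = 1.379 × 10^7 m³
ΔV = 1.379 × 10^7 m³ = 13.79 GL

ΔV ≈ 13.8 GL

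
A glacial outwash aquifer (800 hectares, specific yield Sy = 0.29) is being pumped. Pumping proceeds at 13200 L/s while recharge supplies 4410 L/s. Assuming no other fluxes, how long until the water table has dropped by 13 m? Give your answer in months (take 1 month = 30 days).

t ≈ 1.32 months

A = 800 hectares = 8 × 10^6 m²
ΔV = Sy × A × Δh = 0.29 × 8 × 10^6 × 13 = 3.016 × 10^7 m³
Net withdrawal = 13200 − 4410 = 8790 L/s = 7.595 × 10^5 m³/d
t = ΔV / Q = 3.016 × 10^7 m³ / 7.595 × 10^5 m³/d = 39.71 d
t = 39.71 d ≈ 1.324 months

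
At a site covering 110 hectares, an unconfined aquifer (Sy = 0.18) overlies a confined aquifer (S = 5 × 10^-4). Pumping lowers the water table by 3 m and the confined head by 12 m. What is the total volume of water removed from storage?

A = 110 hectares = 1.1 × 10^6 m²
Unconfined: ΔV_u = Sy × A × Δh_u = 0.18 × 1.1 × 10^6 × 3 = 5.94 × 10^5 m³
Confined: ΔV_c = S × A × Δh_c = 5 × 10^-4 × 1.1 × 10^6 × 12 = 6600 m³
Total ΔV = 5.94 × 10^5 + 6600 = 6.006 × 10^5 m³

ΔV ≈ 6.01 × 10^5 m³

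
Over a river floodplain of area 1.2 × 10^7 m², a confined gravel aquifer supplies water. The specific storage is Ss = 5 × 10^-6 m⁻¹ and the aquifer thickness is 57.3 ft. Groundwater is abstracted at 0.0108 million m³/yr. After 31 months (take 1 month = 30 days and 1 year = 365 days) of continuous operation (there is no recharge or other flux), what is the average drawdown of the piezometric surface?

Δh ≈ 26.3 m

b = 57.3 ft = 17.47 m
S = Ss × b = 5 × 10^-6 m⁻¹ × 17.47 m = 8.733 × 10^-5
Q = 0.0108 million m³/yr = 29.59 m³/d
t = 31 months = 930 d
ΔV = Q × t = 29.59 m³/d × 930 d = 27520 m³
Δh = ΔV / (S × A) = 27520 / (8.733 × 10^-5 × 1.2 × 10^7) = 26.26 m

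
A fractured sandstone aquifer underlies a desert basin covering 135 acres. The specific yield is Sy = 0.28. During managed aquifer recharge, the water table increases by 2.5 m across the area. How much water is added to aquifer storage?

A = 135 acres = 5.463 × 10^5 m²
ΔV = Sy × A × Δh = 0.28 × 5.463 × 10^5 m² × 2.5 m = 3.824 × 10^5 m³

ΔV ≈ 3.82 × 10^5 m³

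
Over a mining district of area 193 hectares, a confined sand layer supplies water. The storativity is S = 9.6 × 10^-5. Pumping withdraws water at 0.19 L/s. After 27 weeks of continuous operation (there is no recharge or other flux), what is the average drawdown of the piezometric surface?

A = 193 hectares = 1.93 × 10^6 m²
Q = 0.19 L/s = 16.42 m³/d
t = 27 weeks = 189 d
ΔV = Q × t = 16.42 m³/d × 189 d = 3103 m³
Δh = ΔV / (S × A) = 3103 / (9.6 × 10^-5 × 1.93 × 10^6) = 16.75 m

Δh ≈ 16.7 m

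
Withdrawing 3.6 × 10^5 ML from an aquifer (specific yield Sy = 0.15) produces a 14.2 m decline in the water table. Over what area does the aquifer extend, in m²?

A ≈ 1.69 × 10^8 m²

ΔV = 3.6 × 10^5 ML = 3.6 × 10^8 m³
A = ΔV / (Sy × Δh) = 3.6 × 10^8 / (0.15 × 14.2) = 1.69 × 10^8 m²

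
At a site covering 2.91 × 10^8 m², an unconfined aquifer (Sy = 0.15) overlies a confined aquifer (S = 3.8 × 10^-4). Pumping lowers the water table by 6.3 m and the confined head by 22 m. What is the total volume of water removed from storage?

ΔV ≈ 2.77 × 10^8 m³

Unconfined: ΔV_u = Sy × A × Δh_u = 0.15 × 2.91 × 10^8 × 6.3 = 2.75 × 10^8 m³
Confined: ΔV_c = S × A × Δh_c = 3.8 × 10^-4 × 2.91 × 10^8 × 22 = 2.433 × 10^6 m³
Total ΔV = 2.75 × 10^8 + 2.433 × 10^6 = 2.774 × 10^8 m³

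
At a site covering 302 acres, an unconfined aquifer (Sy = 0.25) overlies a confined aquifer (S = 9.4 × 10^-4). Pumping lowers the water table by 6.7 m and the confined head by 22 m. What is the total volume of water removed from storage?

ΔV ≈ 2.07 × 10^6 m³

A = 302 acres = 1.222 × 10^6 m²
Unconfined: ΔV_u = Sy × A × Δh_u = 0.25 × 1.222 × 10^6 × 6.7 = 2.047 × 10^6 m³
Confined: ΔV_c = S × A × Δh_c = 9.4 × 10^-4 × 1.222 × 10^6 × 22 = 25270 m³
Total ΔV = 2.047 × 10^6 + 25270 = 2.072 × 10^6 m³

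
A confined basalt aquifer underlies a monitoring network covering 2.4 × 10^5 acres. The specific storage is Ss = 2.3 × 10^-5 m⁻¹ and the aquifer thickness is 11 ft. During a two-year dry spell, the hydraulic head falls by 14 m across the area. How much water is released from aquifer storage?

ΔV ≈ 1.05 × 10^6 m³

b = 11 ft = 3.353 m
S = Ss × b = 2.3 × 10^-5 m⁻¹ × 3.353 m = 7.711 × 10^-5
A = 2.4 × 10^5 acres = 9.712 × 10^8 m²
ΔV = S × A × Δh = 7.711 × 10^-5 × 9.712 × 10^8 m² × 14 m = 1.049 × 10^6 m³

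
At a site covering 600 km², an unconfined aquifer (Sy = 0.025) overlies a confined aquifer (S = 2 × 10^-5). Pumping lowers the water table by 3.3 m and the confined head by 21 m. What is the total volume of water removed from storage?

ΔV ≈ 4.98 × 10^7 m³

A = 600 km² = 6 × 10^8 m²
Unconfined: ΔV_u = Sy × A × Δh_u = 0.025 × 6 × 10^8 × 3.3 = 4.95 × 10^7 m³
Confined: ΔV_c = S × A × Δh_c = 2 × 10^-5 × 6 × 10^8 × 21 = 2.52 × 10^5 m³
Total ΔV = 4.95 × 10^7 + 2.52 × 10^5 = 4.975 × 10^7 m³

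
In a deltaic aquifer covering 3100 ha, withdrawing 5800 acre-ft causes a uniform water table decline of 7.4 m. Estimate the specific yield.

A = 3100 ha = 3.1 × 10^7 m²
ΔV = 5800 acre-ft = 7.154 × 10^6 m³
Sy = ΔV / (A × Δh) = 7.154 × 10^6 m³ / (3.1 × 10^7 m² × 7.4 m) = 0.03119

Sy ≈ 0.031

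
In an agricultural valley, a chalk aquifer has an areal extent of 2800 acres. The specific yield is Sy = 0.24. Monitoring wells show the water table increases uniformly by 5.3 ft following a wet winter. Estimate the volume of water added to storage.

A = 2800 acres = 1.133 × 10^7 m²
Δh = 5.3 ft = 1.615 m
ΔV = Sy × A × Δh = 0.24 × 1.133 × 10^7 m² × 1.615 m = 4.393 × 10^6 m³

ΔV ≈ 4.39 × 10^6 m³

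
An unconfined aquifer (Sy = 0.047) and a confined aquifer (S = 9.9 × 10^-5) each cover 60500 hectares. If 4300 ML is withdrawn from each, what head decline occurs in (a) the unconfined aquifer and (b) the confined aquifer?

A = 60500 hectares = 6.05 × 10^8 m²
ΔV = 4300 ML = 4.3 × 10^6 m³
Unconfined: Δh_u = ΔV/(Sy·A) = 4.3 × 10^6/(0.047 × 6.05 × 10^8) = 0.1512 m
Confined: Δh_c = ΔV/(S·A) = 4.3 × 10^6/(9.9 × 10^-5 × 6.05 × 10^8) = 71.79 m

Δh_u ≈ 0.151 m; Δh_c ≈ 71.8 m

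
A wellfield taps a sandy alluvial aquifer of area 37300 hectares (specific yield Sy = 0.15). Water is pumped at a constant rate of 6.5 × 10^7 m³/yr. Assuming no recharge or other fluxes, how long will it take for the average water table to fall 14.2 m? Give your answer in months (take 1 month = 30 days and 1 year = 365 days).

A = 37300 hectares = 3.73 × 10^8 m²
ΔV = Sy × A × Δh = 0.15 × 3.73 × 10^8 × 14.2 = 7.945 × 10^8 m³
Q = 6.5 × 10^7 m³/yr = 1.781 × 10^5 m³/d
t = ΔV / Q = 7.945 × 10^8 m³ / 1.781 × 10^5 m³/d = 4461 d
t = 4461 d ≈ 148.7 months

t ≈ 149 months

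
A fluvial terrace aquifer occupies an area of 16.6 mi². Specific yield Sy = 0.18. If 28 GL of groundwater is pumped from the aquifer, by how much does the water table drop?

A = 16.6 mi² = 4.299 × 10^7 m²
ΔV = 28 GL = 2.8 × 10^7 m³
Δh = ΔV / (Sy × A) = 2.8 × 10^7 m³ / (0.18 × 4.299 × 10^7 m²) = 3.618 m

Δh ≈ 3.62 m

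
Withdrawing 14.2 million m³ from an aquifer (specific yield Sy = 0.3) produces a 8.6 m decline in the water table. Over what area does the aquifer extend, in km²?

ΔV = 14.2 million m³ = 1.42 × 10^7 m³
A = ΔV / (Sy × Δh) = 1.42 × 10^7 / (0.3 × 8.6) = 5.504 × 10^6 m²
A = 5.504 × 10^6 m² = 5.504 km²

A ≈ 5.5 km²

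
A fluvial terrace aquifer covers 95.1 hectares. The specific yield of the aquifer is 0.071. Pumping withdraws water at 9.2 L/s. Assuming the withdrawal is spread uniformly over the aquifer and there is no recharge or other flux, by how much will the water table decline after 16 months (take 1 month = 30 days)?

Δh ≈ 5.65 m

A = 95.1 hectares = 9.51 × 10^5 m²
Q = 9.2 L/s = 794.9 m³/d
t = 16 months = 480 d
ΔV = Q × t = 794.9 m³/d × 480 d = 3.815 × 10^5 m³
Δh = ΔV / (Sy × A) = 3.815 × 10^5 / (0.071 × 9.51 × 10^5) = 5.651 m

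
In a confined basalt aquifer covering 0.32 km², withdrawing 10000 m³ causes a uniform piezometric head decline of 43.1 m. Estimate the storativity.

S ≈ 7.3 × 10^-4

A = 0.32 km² = 3.2 × 10^5 m²
S = ΔV / (A × Δh) = 10000 m³ / (3.2 × 10^5 m² × 43.1 m) = 7.251 × 10^-4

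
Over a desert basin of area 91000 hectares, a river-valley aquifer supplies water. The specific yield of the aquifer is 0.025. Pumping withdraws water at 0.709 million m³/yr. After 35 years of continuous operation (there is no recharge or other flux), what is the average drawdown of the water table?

Δh ≈ 1.09 m

A = 91000 hectares = 9.1 × 10^8 m²
Q = 0.709 million m³/yr = 1942 m³/d
t = 35 years = 12780 d
ΔV = Q × t = 1942 m³/d × 12780 d = 2.481 × 10^7 m³
Δh = ΔV / (Sy × A) = 2.481 × 10^7 / (0.025 × 9.1 × 10^8) = 1.091 m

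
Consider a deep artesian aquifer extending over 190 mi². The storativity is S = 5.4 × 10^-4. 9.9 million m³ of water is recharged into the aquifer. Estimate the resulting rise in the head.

Δh ≈ 37.3 m

A = 190 mi² = 4.921 × 10^8 m²
ΔV = 9.9 million m³ = 9.9 × 10^6 m³
Δh = ΔV / (S × A) = 9.9 × 10^6 m³ / (5.4 × 10^-4 × 4.921 × 10^8 m²) = 37.26 m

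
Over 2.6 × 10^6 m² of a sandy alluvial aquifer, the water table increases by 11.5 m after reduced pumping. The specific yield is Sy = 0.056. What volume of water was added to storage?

ΔV ≈ 1.67 × 10^6 m³

ΔV = Sy × A × Δh = 0.056 × 2.6 × 10^6 m² × 11.5 m = 1.674 × 10^6 m³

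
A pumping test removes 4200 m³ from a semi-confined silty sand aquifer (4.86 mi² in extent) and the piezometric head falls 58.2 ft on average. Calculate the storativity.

S ≈ 1.9 × 10^-5

A = 4.86 mi² = 1.259 × 10^7 m²
Δh = 58.2 ft = 17.74 m
S = ΔV / (A × Δh) = 4200 m³ / (1.259 × 10^7 m² × 17.74 m) = 1.881 × 10^-5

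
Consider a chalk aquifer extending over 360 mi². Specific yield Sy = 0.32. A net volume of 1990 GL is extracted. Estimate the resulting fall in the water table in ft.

Δh ≈ 21.9 ft

A = 360 mi² = 9.324 × 10^8 m²
ΔV = 1990 GL = 1.99 × 10^9 m³
Δh = ΔV / (Sy × A) = 1.99 × 10^9 m³ / (0.32 × 9.324 × 10^8 m²) = 6.67 m
Δh = 6.67 m = 21.88 ft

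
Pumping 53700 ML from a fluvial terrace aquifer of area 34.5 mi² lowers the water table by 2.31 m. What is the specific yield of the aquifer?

Sy ≈ 0.26

A = 34.5 mi² = 8.935 × 10^7 m²
ΔV = 53700 ML = 5.37 × 10^7 m³
Sy = ΔV / (A × Δh) = 5.37 × 10^7 m³ / (8.935 × 10^7 m² × 2.31 m) = 0.2602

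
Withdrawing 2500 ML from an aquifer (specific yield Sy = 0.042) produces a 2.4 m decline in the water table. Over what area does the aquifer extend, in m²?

A ≈ 2.48 × 10^7 m²

ΔV = 2500 ML = 2.5 × 10^6 m³
A = ΔV / (Sy × Δh) = 2.5 × 10^6 / (0.042 × 2.4) = 2.48 × 10^7 m²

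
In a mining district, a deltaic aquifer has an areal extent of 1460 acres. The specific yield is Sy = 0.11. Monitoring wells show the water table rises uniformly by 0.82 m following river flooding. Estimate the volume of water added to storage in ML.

A = 1460 acres = 5.908 × 10^6 m²
ΔV = Sy × A × Δh = 0.11 × 5.908 × 10^6 m² × 0.82 m = 5.329 × 10^5 m³
ΔV = 5.329 × 10^5 m³ = 532.9 ML

ΔV ≈ 533 ML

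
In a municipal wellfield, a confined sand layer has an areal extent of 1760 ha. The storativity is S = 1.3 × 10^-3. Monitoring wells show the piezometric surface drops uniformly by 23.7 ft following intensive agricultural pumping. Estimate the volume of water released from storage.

A = 1760 ha = 1.76 × 10^7 m²
Δh = 23.7 ft = 7.224 m
ΔV = S × A × Δh = 0.0013 × 1.76 × 10^7 m² × 7.224 m = 1.653 × 10^5 m³

ΔV ≈ 1.65 × 10^5 m³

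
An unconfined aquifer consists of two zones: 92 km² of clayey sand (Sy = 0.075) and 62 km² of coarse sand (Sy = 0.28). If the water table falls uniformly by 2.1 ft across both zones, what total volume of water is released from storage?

A₁ = 92 km² = 9.2 × 10^7 m²; A₂ = 62 km² = 6.2 × 10^7 m²
Δh = 2.1 ft = 0.6401 m
ΔV₁ = 0.075 × 9.2 × 10^7 × 0.6401 = 4.417 × 10^6 m³
ΔV₂ = 0.28 × 6.2 × 10^7 × 0.6401 = 1.111 × 10^7 m³
ΔV = ΔV₁ + ΔV₂ = 1.553 × 10^7 m³

ΔV ≈ 1.55 × 10^7 m³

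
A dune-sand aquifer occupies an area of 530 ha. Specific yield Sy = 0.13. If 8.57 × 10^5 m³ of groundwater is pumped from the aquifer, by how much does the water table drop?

Δh ≈ 1.24 m

A = 530 ha = 5.3 × 10^6 m²
Δh = ΔV / (Sy × A) = 8.57 × 10^5 m³ / (0.13 × 5.3 × 10^6 m²) = 1.244 m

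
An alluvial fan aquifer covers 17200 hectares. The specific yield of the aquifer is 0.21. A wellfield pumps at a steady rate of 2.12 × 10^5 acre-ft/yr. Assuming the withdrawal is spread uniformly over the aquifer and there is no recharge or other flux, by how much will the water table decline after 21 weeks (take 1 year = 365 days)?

Δh ≈ 2.92 m

A = 17200 hectares = 1.72 × 10^8 m²
Q = 2.12 × 10^5 acre-ft/yr = 7.164 × 10^5 m³/d
t = 21 weeks = 147 d
ΔV = Q × t = 7.164 × 10^5 m³/d × 147 d = 1.053 × 10^8 m³
Δh = ΔV / (Sy × A) = 1.053 × 10^8 / (0.21 × 1.72 × 10^8) = 2.916 m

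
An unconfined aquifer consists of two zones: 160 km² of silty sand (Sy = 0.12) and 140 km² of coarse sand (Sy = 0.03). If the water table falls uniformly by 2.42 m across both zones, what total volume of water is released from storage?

A₁ = 160 km² = 1.6 × 10^8 m²; A₂ = 140 km² = 1.4 × 10^8 m²
ΔV₁ = 0.12 × 1.6 × 10^8 × 2.42 = 4.646 × 10^7 m³
ΔV₂ = 0.03 × 1.4 × 10^8 × 2.42 = 1.016 × 10^7 m³
ΔV = ΔV₁ + ΔV₂ = 5.663 × 10^7 m³

ΔV ≈ 5.66 × 10^7 m³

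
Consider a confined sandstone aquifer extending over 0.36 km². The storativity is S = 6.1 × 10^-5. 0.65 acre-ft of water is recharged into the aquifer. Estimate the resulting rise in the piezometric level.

A = 0.36 km² = 3.6 × 10^5 m²
ΔV = 0.65 acre-ft = 801.8 m³
Δh = ΔV / (S × A) = 801.8 m³ / (6.1 × 10^-5 × 3.6 × 10^5 m²) = 36.51 m

Δh ≈ 36.5 m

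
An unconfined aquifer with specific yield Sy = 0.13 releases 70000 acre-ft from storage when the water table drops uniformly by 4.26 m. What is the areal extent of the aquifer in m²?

ΔV = 70000 acre-ft = 8.634 × 10^7 m³
A = ΔV / (Sy × Δh) = 8.634 × 10^7 / (0.13 × 4.26) = 1.559 × 10^8 m²

A ≈ 1.56 × 10^8 m²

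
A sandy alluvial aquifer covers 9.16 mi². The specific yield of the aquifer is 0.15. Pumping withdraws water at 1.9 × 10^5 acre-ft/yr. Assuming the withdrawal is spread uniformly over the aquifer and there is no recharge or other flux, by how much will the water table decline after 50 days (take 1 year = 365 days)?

Δh ≈ 9.02 m

A = 9.16 mi² = 2.372 × 10^7 m²
Q = 1.9 × 10^5 acre-ft/yr = 6.421 × 10^5 m³/d
ΔV = Q × t = 6.421 × 10^5 m³/d × 50 d = 3.21 × 10^7 m³
Δh = ΔV / (Sy × A) = 3.21 × 10^7 / (0.15 × 2.372 × 10^7) = 9.022 m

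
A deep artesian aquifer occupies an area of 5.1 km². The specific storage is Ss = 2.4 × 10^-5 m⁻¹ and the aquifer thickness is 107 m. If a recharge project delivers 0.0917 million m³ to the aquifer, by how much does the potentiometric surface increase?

Δh ≈ 7 m

S = Ss × b = 2.4 × 10^-5 m⁻¹ × 107 m = 2.568 × 10^-3
A = 5.1 km² = 5.1 × 10^6 m²
ΔV = 0.0917 million m³ = 91700 m³
Δh = ΔV / (S × A) = 91700 m³ / (0.002568 × 5.1 × 10^6 m²) = 7.002 m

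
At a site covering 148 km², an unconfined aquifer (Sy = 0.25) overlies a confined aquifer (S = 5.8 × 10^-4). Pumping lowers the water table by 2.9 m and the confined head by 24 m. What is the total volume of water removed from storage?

A = 148 km² = 1.48 × 10^8 m²
Unconfined: ΔV_u = Sy × A × Δh_u = 0.25 × 1.48 × 10^8 × 2.9 = 1.073 × 10^8 m³
Confined: ΔV_c = S × A × Δh_c = 5.8 × 10^-4 × 1.48 × 10^8 × 24 = 2.06 × 10^6 m³
Total ΔV = 1.073 × 10^8 + 2.06 × 10^6 = 1.094 × 10^8 m³

ΔV ≈ 1.09 × 10^8 m³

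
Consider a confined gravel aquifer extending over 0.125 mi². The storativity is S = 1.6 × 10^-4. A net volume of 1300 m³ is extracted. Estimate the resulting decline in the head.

Δh ≈ 25.1 m

A = 0.125 mi² = 3.237 × 10^5 m²
Δh = ΔV / (S × A) = 1300 m³ / (1.6 × 10^-4 × 3.237 × 10^5 m²) = 25.1 m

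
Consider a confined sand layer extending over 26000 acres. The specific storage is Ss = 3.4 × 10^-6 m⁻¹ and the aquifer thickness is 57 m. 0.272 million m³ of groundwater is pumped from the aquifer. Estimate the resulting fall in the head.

Δh ≈ 13.3 m

S = Ss × b = 3.4 × 10^-6 m⁻¹ × 57 m = 1.938 × 10^-4
A = 26000 acres = 1.052 × 10^8 m²
ΔV = 0.272 million m³ = 2.72 × 10^5 m³
Δh = ΔV / (S × A) = 2.72 × 10^5 m³ / (1.938 × 10^-4 × 1.052 × 10^8 m²) = 13.34 m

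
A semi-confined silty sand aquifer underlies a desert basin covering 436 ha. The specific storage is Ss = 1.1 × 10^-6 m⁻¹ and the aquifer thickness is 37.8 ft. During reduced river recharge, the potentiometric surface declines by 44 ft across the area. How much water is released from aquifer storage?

ΔV ≈ 741 m³

b = 37.8 ft = 11.52 m
S = Ss × b = 1.1 × 10^-6 m⁻¹ × 11.52 m = 1.267 × 10^-5
A = 436 ha = 4.36 × 10^6 m²
Δh = 44 ft = 13.41 m
ΔV = S × A × Δh = 1.267 × 10^-5 × 4.36 × 10^6 m² × 13.41 m = 741.1 m³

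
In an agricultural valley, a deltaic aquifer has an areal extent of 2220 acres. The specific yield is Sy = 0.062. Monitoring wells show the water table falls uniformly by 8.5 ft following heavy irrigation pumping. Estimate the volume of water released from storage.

ΔV ≈ 1.44 × 10^6 m³

A = 2220 acres = 8.984 × 10^6 m²
Δh = 8.5 ft = 2.591 m
ΔV = Sy × A × Δh = 0.062 × 8.984 × 10^6 m² × 2.591 m = 1.443 × 10^6 m³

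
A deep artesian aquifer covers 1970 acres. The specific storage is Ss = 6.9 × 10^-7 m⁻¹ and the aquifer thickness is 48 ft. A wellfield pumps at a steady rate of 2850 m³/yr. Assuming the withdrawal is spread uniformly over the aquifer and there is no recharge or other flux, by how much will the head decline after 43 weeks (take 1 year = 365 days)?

Δh ≈ 29.2 m

b = 48 ft = 14.63 m
S = Ss × b = 6.9 × 10^-7 m⁻¹ × 14.63 m = 1.009 × 10^-5
A = 1970 acres = 7.972 × 10^6 m²
Q = 2850 m³/yr = 7.808 m³/d
t = 43 weeks = 301 d
ΔV = Q × t = 7.808 m³/d × 301 d = 2350 m³
Δh = ΔV / (S × A) = 2350 / (1.009 × 10^-5 × 7.972 × 10^6) = 29.2 m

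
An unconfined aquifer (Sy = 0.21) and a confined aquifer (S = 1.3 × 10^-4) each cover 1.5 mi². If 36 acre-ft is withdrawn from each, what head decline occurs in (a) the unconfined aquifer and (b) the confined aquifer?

A = 1.5 mi² = 3.885 × 10^6 m²
ΔV = 36 acre-ft = 44410 m³
Unconfined: Δh_u = ΔV/(Sy·A) = 44410/(0.21 × 3.885 × 10^6) = 0.05443 m
Confined: Δh_c = ΔV/(S·A) = 44410/(1.3 × 10^-4 × 3.885 × 10^6) = 87.92 m

Δh_u ≈ 0.0544 m; Δh_c ≈ 87.9 m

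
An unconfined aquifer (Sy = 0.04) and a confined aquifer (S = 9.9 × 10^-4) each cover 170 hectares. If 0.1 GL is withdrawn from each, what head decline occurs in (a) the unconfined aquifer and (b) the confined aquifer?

Δh_u ≈ 1.47 m; Δh_c ≈ 59.4 m

A = 170 hectares = 1.7 × 10^6 m²
ΔV = 0.1 GL = 1 × 10^5 m³
Unconfined: Δh_u = ΔV/(Sy·A) = 1 × 10^5/(0.04 × 1.7 × 10^6) = 1.471 m
Confined: Δh_c = ΔV/(S·A) = 1 × 10^5/(9.9 × 10^-4 × 1.7 × 10^6) = 59.42 m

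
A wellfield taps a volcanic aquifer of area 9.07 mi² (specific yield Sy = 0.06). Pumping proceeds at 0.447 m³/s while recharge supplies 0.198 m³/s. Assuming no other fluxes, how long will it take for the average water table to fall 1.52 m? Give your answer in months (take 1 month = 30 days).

A = 9.07 mi² = 2.349 × 10^7 m²
ΔV = Sy × A × Δh = 0.06 × 2.349 × 10^7 × 1.52 = 2.142 × 10^6 m³
Net withdrawal = 0.447 − 0.198 = 0.249 m³/s = 21510 m³/d
t = ΔV / Q = 2.142 × 10^6 m³ / 21510 m³/d = 99.58 d
t = 99.58 d ≈ 3.319 months

t ≈ 3.32 months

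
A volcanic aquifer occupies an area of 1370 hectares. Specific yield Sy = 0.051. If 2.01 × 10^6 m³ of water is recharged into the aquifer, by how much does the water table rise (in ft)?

Δh ≈ 9.44 ft

A = 1370 hectares = 1.37 × 10^7 m²
Δh = ΔV / (Sy × A) = 2.01 × 10^6 m³ / (0.051 × 1.37 × 10^7 m²) = 2.877 m
Δh = 2.877 m = 9.438 ft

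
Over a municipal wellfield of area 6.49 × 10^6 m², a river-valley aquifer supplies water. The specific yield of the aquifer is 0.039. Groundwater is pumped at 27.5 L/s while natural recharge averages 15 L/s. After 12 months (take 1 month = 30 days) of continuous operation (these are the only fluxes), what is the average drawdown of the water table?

Net abstraction = 27.5 − 15 = 12.5 L/s
Q_net = 12.5 L/s = 1080 m³/d
t = 12 months = 360 d
ΔV = Q × t = 1080 m³/d × 360 d = 3.888 × 10^5 m³
Δh = ΔV / (Sy × A) = 3.888 × 10^5 / (0.039 × 6.49 × 10^6) = 1.536 m

Δh ≈ 1.54 m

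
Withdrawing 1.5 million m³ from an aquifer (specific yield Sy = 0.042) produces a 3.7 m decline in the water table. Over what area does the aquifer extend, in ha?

A ≈ 965 ha

ΔV = 1.5 million m³ = 1.5 × 10^6 m³
A = ΔV / (Sy × Δh) = 1.5 × 10^6 / (0.042 × 3.7) = 9.653 × 10^6 m²
A = 9.653 × 10^6 m² = 965.3 ha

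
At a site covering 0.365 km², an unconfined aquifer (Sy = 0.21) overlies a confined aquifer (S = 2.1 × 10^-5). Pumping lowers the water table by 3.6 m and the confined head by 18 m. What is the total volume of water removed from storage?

ΔV ≈ 2.76 × 10^5 m³

A = 0.365 km² = 3.65 × 10^5 m²
Unconfined: ΔV_u = Sy × A × Δh_u = 0.21 × 3.65 × 10^5 × 3.6 = 2.759 × 10^5 m³
Confined: ΔV_c = S × A × Δh_c = 2.1 × 10^-5 × 3.65 × 10^5 × 18 = 138 m³
Total ΔV = 2.759 × 10^5 + 138 = 2.761 × 10^5 m³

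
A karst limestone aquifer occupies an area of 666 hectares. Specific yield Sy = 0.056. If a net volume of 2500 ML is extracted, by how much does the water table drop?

A = 666 hectares = 6.66 × 10^6 m²
ΔV = 2500 ML = 2.5 × 10^6 m³
Δh = ΔV / (Sy × A) = 2.5 × 10^6 m³ / (0.056 × 6.66 × 10^6 m²) = 6.703 m

Δh ≈ 6.7 m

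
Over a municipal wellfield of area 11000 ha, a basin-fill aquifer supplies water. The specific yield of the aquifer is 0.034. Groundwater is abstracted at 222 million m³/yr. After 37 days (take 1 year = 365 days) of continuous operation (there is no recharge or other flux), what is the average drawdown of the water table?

A = 11000 ha = 1.1 × 10^8 m²
Q = 222 million m³/yr = 6.082 × 10^5 m³/d
ΔV = Q × t = 6.082 × 10^5 m³/d × 37 d = 2.25 × 10^7 m³
Δh = ΔV / (Sy × A) = 2.25 × 10^7 / (0.034 × 1.1 × 10^8) = 6.017 m

Δh ≈ 6.02 m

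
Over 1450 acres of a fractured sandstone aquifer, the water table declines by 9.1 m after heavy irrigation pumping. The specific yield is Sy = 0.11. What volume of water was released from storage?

ΔV ≈ 5.87 × 10^6 m³

A = 1450 acres = 5.868 × 10^6 m²
ΔV = Sy × A × Δh = 0.11 × 5.868 × 10^6 m² × 9.1 m = 5.874 × 10^6 m³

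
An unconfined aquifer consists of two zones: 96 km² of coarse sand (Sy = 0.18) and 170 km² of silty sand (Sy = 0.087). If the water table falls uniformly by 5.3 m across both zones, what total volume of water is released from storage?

A₁ = 96 km² = 9.6 × 10^7 m²; A₂ = 170 km² = 1.7 × 10^8 m²
ΔV₁ = 0.18 × 9.6 × 10^7 × 5.3 = 9.158 × 10^7 m³
ΔV₂ = 0.087 × 1.7 × 10^8 × 5.3 = 7.839 × 10^7 m³
ΔV = ΔV₁ + ΔV₂ = 1.7 × 10^8 m³

ΔV ≈ 1.7 × 10^8 m³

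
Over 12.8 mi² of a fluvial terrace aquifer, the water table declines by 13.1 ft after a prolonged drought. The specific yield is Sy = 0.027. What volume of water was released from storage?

A = 12.8 mi² = 3.315 × 10^7 m²
Δh = 13.1 ft = 3.993 m
ΔV = Sy × A × Δh = 0.027 × 3.315 × 10^7 m² × 3.993 m = 3.574 × 10^6 m³

ΔV ≈ 3.57 × 10^6 m³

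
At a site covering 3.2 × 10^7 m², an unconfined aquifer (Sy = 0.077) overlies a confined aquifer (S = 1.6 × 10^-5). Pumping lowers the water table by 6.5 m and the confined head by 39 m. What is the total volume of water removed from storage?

ΔV ≈ 1.6 × 10^7 m³

Unconfined: ΔV_u = Sy × A × Δh_u = 0.077 × 3.2 × 10^7 × 6.5 = 1.602 × 10^7 m³
Confined: ΔV_c = S × A × Δh_c = 1.6 × 10^-5 × 3.2 × 10^7 × 39 = 19970 m³
Total ΔV = 1.602 × 10^7 + 19970 = 1.604 × 10^7 m³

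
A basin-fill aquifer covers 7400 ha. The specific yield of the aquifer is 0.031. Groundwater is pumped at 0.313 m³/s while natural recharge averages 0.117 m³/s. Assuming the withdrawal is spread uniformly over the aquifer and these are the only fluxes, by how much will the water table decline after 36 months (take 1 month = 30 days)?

Δh ≈ 7.97 m

A = 7400 ha = 7.4 × 10^7 m²
Net abstraction = 0.313 − 0.117 = 0.196 m³/s
Q_net = 0.196 m³/s = 16930 m³/d
t = 36 months = 1080 d
ΔV = Q × t = 16930 m³/d × 1080 d = 1.829 × 10^7 m³
Δh = ΔV / (Sy × A) = 1.829 × 10^7 / (0.031 × 7.4 × 10^7) = 7.973 m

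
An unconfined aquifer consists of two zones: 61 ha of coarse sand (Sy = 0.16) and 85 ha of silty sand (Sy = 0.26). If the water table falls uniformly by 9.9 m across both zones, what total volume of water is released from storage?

ΔV ≈ 3.15 × 10^6 m³

A₁ = 61 ha = 6.1 × 10^5 m²; A₂ = 85 ha = 8.5 × 10^5 m²
ΔV₁ = 0.16 × 6.1 × 10^5 × 9.9 = 9.662 × 10^5 m³
ΔV₂ = 0.26 × 8.5 × 10^5 × 9.9 = 2.188 × 10^6 m³
ΔV = ΔV₁ + ΔV₂ = 3.154 × 10^6 m³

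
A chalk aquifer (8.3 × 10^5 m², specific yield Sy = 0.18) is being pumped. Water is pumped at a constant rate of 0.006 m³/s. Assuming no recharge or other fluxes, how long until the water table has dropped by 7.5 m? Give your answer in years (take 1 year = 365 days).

ΔV = Sy × A × Δh = 0.18 × 8.3 × 10^5 × 7.5 = 1.121 × 10^6 m³
Q = 0.006 m³/s = 518.4 m³/d
t = ΔV / Q = 1.121 × 10^6 m³ / 518.4 m³/d = 2161 d
t = 2161 d ≈ 5.922 years

t ≈ 5.92 years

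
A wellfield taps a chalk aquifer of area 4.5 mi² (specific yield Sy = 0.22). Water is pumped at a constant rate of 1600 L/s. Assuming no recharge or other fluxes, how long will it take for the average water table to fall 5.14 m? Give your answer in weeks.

t ≈ 13.6 weeks

A = 4.5 mi² = 1.165 × 10^7 m²
ΔV = Sy × A × Δh = 0.22 × 1.165 × 10^7 × 5.14 = 1.318 × 10^7 m³
Q = 1600 L/s = 1.382 × 10^5 m³/d
t = ΔV / Q = 1.318 × 10^7 m³ / 1.382 × 10^5 m³/d = 95.34 d
t = 95.34 d ≈ 13.62 weeks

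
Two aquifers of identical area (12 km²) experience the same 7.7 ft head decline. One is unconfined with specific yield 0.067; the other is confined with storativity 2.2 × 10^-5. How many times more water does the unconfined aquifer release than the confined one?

A = 12 km² = 1.2 × 10^7 m²
Δh = 7.7 ft = 2.347 m
Unconfined: ΔV_u = Sy × A × Δh = 0.067 × 1.2 × 10^7 × 2.347 = 1.887 × 10^6 m³
Confined: ΔV_c = S × A × Δh = 2.2 × 10^-5 × 1.2 × 10^7 × 2.347 = 619.6 m³
Ratio = ΔV_u / ΔV_c = Sy / S = 0.067 / 2.2 × 10^-5 = 3045

ΔV_u / ΔV_c ≈ 3050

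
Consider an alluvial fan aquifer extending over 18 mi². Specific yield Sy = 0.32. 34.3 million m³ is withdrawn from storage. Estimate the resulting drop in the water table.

Δh ≈ 2.3 m

A = 18 mi² = 4.662 × 10^7 m²
ΔV = 34.3 million m³ = 3.43 × 10^7 m³
Δh = ΔV / (Sy × A) = 3.43 × 10^7 m³ / (0.32 × 4.662 × 10^7 m²) = 2.299 m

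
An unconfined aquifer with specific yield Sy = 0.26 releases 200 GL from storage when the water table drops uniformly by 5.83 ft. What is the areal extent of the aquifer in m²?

A ≈ 4.33 × 10^8 m²

Δh = 5.83 ft = 1.777 m
ΔV = 200 GL = 2 × 10^8 m³
A = ΔV / (Sy × Δh) = 2 × 10^8 / (0.26 × 1.777) = 4.329 × 10^8 m²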